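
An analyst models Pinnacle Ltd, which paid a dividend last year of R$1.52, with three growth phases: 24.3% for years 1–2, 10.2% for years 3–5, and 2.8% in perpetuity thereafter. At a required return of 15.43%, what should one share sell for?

R$20.71

Three-stage DDM. Project D₁…D_5; terminal Gordon value at t=5 with g = 0.028; discount at r = 0.1543.
D_1 = 1.8894
D_2 = 2.3485
D_3 = 2.5880
D_4 = 2.8520
D_5 = 3.1429
TV_5 = 3.2309/(0.1543−0.028) = 25.5812
P₀ = Σ Dₜ/(1+r)ᵗ + TV_5/(1+r)^5 = 20.7055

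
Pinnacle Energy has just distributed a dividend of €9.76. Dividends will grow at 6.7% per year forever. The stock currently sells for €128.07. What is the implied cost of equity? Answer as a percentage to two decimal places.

Rearranging the constant-growth DDM: r = D₁/P₀ + g.
D₁ = 9.76 × (1 + 0.067) = 10.4139.
r = 10.4139 / 128.07 + 0.067 = 0.08131 + 0.067 = 0.14831

14.83%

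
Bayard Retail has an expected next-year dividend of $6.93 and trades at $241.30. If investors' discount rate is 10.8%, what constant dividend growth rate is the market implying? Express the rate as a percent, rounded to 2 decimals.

From P₀ = D₁/(r − g), the implied growth is g = r − D₁/P₀.
g = 0.108 − 6.93/241.30 = 0.108 − 0.02872 = 0.07928

7.93%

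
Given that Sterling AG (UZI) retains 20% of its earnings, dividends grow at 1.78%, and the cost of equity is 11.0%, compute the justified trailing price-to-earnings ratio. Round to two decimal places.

Payout ratio b = 1 − 0.20 = 0.80.
Justified trailing P/E = b(1+g)/(r−g) = 0.80×(1+0.0178)/(0.11−0.0178) = 8.8312

8.83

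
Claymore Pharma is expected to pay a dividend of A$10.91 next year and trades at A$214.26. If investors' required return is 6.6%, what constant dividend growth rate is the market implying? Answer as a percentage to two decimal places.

1.51%

From P₀ = D₁/(r − g), the implied growth is g = r − D₁/P₀.
g = 0.066 − 10.91/214.26 = 0.066 − 0.05092 = 0.01508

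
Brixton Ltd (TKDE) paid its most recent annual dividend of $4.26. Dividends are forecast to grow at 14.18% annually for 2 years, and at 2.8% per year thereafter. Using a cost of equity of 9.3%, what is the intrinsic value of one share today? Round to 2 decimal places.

$82.62

Two-stage DDM. Project D₁…D_2 at 0.1418, terminal growth 0.028, discount at r = 0.093.
D_1 = 4.8641
D_2 = 5.5538
Terminal value at t=2: TV = D_3/(r−g) = 5.7093/(0.093−0.028) = 87.8354
P₀ = 4.8641/(1+0.093)^1 + 5.5538/(1+0.093)^2 + 87.8354/(1+0.093)^2 = 82.6231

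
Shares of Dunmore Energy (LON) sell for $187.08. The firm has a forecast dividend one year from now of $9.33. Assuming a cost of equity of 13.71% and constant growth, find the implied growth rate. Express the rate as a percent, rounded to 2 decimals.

8.72%

From P₀ = D₁/(r − g), the implied growth is g = r − D₁/P₀.
g = 0.1371 − 9.33/187.08 = 0.1371 − 0.04987 = 0.08723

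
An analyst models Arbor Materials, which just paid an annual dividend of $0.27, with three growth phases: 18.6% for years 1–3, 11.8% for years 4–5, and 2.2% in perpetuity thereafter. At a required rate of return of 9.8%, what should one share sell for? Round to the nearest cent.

Three-stage DDM. Project D₁…D_5; terminal Gordon value at t=5 with g = 0.022; discount at r = 0.098.
D_1 = 0.3202
D_2 = 0.3798
D_3 = 0.4504
D_4 = 0.5036
D_5 = 0.5630
TV_5 = 0.5754/(0.098−0.022) = 7.5707
P₀ = Σ Dₜ/(1+r)ᵗ + TV_5/(1+r)^5 = 6.3899

$6.39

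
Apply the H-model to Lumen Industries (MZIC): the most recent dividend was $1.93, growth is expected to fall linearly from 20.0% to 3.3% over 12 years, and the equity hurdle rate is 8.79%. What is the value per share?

H-model: P₀ = D₀[(1+g_L) + H(g_S−g_L)]/(r−g_L), with H = 12/2 = 6.
P₀ = 1.93 × [(1+0.033) + 6×(0.2−0.033)] / (0.0879−0.033)
   = 1.93 × 2.0350 / 0.0549 = 71.5401

$71.54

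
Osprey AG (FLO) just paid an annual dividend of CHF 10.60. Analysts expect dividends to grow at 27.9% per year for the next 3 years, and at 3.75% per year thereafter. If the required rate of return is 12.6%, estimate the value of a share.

CHF 223.37

Two-stage DDM. Project D₁…D_3 at 0.279, terminal growth 0.0375, discount at r = 0.126.
D_1 = 13.5574
D_2 = 17.3399
D_3 = 22.1778
Terminal value at t=3: TV = D_4/(r−g) = 23.0094/(0.126−0.0375) = 259.9934
P₀ = 13.5574/(1+0.126)^1 + 17.3399/(1+0.126)^2 + 22.1778/(1+0.126)^3 + 259.9934/(1+0.126)^3 = 223.3670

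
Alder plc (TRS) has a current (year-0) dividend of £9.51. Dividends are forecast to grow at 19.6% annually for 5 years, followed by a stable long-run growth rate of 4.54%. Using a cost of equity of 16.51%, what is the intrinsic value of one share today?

£146.14

Two-stage DDM. Project D₁…D_5 at 0.196, terminal growth 0.0454, discount at r = 0.1651.
D_1 = 11.3740
D_2 = 13.6033
D_3 = 16.2695
D_4 = 19.4583
D_5 = 23.2721
Terminal value at t=5: TV = D_6/(r−g) = 24.3287/(0.1651−0.0454) = 203.2473
P₀ = 11.3740/(1+0.1651)^1 + 13.6033/(1+0.1651)^2 + 16.2695/(1+0.1651)^3 + 19.4583/(1+0.1651)^4 + 23.2721/(1+0.1651)^5 + 203.2473/(1+0.1651)^5 = 146.1389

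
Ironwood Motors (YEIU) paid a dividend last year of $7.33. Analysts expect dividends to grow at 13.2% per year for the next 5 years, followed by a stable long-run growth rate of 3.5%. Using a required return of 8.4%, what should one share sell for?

$234.10

Two-stage DDM. Project D₁…D_5 at 0.132, terminal growth 0.035, discount at r = 0.084.
D_1 = 8.2976
D_2 = 9.3928
D_3 = 10.6327
D_4 = 12.0362
D_5 = 13.6250
Terminal value at t=5: TV = D_6/(r−g) = 14.1019/(0.084−0.035) = 287.7931
P₀ = 8.2976/(1+0.084)^1 + 9.3928/(1+0.084)^2 + 10.6327/(1+0.084)^3 + 12.0362/(1+0.084)^4 + 13.6250/(1+0.084)^5 + 287.7931/(1+0.084)^5 = 234.0957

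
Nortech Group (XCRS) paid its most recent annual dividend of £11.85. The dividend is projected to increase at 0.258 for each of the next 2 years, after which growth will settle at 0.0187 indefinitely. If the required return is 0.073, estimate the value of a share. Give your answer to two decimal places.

£335.76

Two-stage DDM. Project D₁…D_2 at 0.258, terminal growth 0.0187, discount at r = 0.073.
D_1 = 14.9073
D_2 = 18.7534
Terminal value at t=2: TV = D_3/(r−g) = 19.1041/(0.073−0.0187) = 351.8245
P₀ = 14.9073/(1+0.073)^1 + 18.7534/(1+0.073)^2 + 351.8245/(1+0.073)^2 = 335.7628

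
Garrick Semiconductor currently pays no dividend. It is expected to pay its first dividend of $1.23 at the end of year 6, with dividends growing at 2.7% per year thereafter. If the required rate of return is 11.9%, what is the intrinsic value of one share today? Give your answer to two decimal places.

$7.62

Deferred-dividend DDM. At t=5 the remaining stream is a growing perpetuity with first payment D_6 = 1.23.
V_5 = D_6/(r−g) = 1.23/(0.119−0.027) = 13.3696
P₀ = V_5/(1+r)^5 = 13.3696/(1+0.119)^5 = 7.6202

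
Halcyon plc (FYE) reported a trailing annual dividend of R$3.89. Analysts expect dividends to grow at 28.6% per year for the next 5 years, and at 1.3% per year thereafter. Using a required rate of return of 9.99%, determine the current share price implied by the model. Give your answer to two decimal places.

R$130.93

Two-stage DDM. Project D₁…D_5 at 0.286, terminal growth 0.013, discount at r = 0.0999.
D_1 = 5.0025
D_2 = 6.4333
D_3 = 8.2732
D_4 = 10.6393
D_5 = 13.6822
Terminal value at t=5: TV = D_6/(r−g) = 13.8600/(0.0999−0.013) = 159.4939
P₀ = 5.0025/(1+0.0999)^1 + 6.4333/(1+0.0999)^2 + 8.2732/(1+0.0999)^3 + 10.6393/(1+0.0999)^4 + 13.6822/(1+0.0999)^5 + 159.4939/(1+0.0999)^5 = 130.9304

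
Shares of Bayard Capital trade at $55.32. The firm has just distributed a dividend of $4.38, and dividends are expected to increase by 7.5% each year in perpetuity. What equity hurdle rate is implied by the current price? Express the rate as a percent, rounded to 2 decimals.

16.01%

Rearranging the constant-growth DDM: r = D₁/P₀ + g.
D₁ = 4.38 × (1 + 0.075) = 4.7085.
r = 4.7085 / 55.32 + 0.075 = 0.08511 + 0.075 = 0.16011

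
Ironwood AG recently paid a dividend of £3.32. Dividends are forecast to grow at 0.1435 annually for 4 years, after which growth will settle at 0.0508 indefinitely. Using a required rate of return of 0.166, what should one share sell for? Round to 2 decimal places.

£40.66

Two-stage DDM. Project D₁…D_4 at 0.1435, terminal growth 0.0508, discount at r = 0.166.
D_1 = 3.7964
D_2 = 4.3412
D_3 = 4.9642
D_4 = 5.6765
Terminal value at t=4: TV = D_5/(r−g) = 5.9649/(0.166−0.0508) = 51.7786
P₀ = 3.7964/(1+0.166)^1 + 4.3412/(1+0.166)^2 + 4.9642/(1+0.166)^3 + 5.6765/(1+0.166)^4 + 51.7786/(1+0.166)^4 = 40.6644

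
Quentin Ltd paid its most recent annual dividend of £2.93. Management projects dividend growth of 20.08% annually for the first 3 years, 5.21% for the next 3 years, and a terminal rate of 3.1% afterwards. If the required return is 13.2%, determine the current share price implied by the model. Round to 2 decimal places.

Three-stage DDM. Project D₁…D_6; terminal Gordon value at t=6 with g = 0.031; discount at r = 0.132.
D_1 = 3.5183
D_2 = 4.2248
D_3 = 5.0732
D_4 = 5.3375
D_5 = 5.6156
D_6 = 5.9081
TV_6 = 6.0913/(0.132−0.031) = 60.3098
P₀ = Σ Dₜ/(1+r)ᵗ + TV_6/(1+r)^6 = 47.6440

£47.64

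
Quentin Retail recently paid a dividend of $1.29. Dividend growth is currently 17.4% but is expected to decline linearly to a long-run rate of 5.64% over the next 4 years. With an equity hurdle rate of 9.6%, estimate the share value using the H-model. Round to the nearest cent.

$42.07

H-model: P₀ = D₀[(1+g_L) + H(g_S−g_L)]/(r−g_L), with H = 4/2 = 2.
P₀ = 1.29 × [(1+0.0564) + 2×(0.174−0.0564)] / (0.096−0.0564)
   = 1.29 × 1.2916 / 0.0396 = 42.0748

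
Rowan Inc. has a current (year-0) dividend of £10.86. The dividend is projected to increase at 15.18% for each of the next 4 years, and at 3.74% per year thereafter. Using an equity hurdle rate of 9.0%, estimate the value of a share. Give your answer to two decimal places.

Two-stage DDM. Project D₁…D_4 at 0.1518, terminal growth 0.0374, discount at r = 0.09.
D_1 = 12.5085
D_2 = 14.4073
D_3 = 16.5944
D_4 = 19.1134
Terminal value at t=4: TV = D_5/(r−g) = 19.8282/(0.09−0.0374) = 376.9629
P₀ = 12.5085/(1+0.09)^1 + 14.4073/(1+0.09)^2 + 16.5944/(1+0.09)^3 + 19.1134/(1+0.09)^4 + 376.9629/(1+0.09)^4 = 317.0065

£317.01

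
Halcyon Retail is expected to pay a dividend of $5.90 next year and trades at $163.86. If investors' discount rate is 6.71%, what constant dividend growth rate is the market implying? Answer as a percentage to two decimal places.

3.11%

From P₀ = D₁/(r − g), the implied growth is g = r − D₁/P₀.
g = 0.0671 − 5.90/163.86 = 0.0671 − 0.03601 = 0.03109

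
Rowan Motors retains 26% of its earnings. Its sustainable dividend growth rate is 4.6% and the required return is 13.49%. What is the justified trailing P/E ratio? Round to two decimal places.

8.71

Payout ratio b = 1 − 0.26 = 0.74.
Justified trailing P/E = b(1+g)/(r−g) = 0.74×(1+0.046)/(0.1349−0.046) = 8.7069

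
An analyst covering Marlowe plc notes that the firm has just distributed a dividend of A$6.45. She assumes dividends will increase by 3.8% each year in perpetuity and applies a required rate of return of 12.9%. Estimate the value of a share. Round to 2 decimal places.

Gordon growth model: P₀ = D₁/(r − g). D₁ = 6.45 × (1 + 0.038) = 6.6951.
P₀ = 6.6951 / (0.129 − 0.038) = 6.6951 / 0.091 = 73.5725

A$73.57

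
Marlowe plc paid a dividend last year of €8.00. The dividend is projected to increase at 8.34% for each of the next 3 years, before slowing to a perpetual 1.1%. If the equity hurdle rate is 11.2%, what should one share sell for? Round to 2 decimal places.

Two-stage DDM. Project D₁…D_3 at 0.0834, terminal growth 0.011, discount at r = 0.112.
D_1 = 8.6672
D_2 = 9.3900
D_3 = 10.1732
Terminal value at t=3: TV = D_4/(r−g) = 10.2851/(0.112−0.011) = 101.8325
P₀ = 8.6672/(1+0.112)^1 + 9.3900/(1+0.112)^2 + 10.1732/(1+0.112)^3 + 101.8325/(1+0.112)^3 = 96.8445

€96.84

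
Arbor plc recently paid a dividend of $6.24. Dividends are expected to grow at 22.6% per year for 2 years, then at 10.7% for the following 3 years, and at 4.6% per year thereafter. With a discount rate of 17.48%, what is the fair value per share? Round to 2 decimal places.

$77.61

Three-stage DDM. Project D₁…D_5; terminal Gordon value at t=5 with g = 0.046; discount at r = 0.1748.
D_1 = 7.6502
D_2 = 9.3792
D_3 = 10.3828
D_4 = 11.4937
D_5 = 12.7236
TV_5 = 13.3088/(0.1748−0.046) = 103.3295
P₀ = Σ Dₜ/(1+r)ᵗ + TV_5/(1+r)^5 = 77.6058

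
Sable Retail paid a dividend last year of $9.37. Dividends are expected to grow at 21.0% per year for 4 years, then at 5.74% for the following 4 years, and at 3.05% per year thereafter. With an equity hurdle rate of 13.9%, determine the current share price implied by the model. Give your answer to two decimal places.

Three-stage DDM. Project D₁…D_8; terminal Gordon value at t=8 with g = 0.0305; discount at r = 0.139.
D_1 = 11.3377
D_2 = 13.7186
D_3 = 16.5995
D_4 = 20.0854
D_5 = 21.2383
D_6 = 22.4574
D_7 = 23.7465
D_8 = 25.1095
TV_8 = 25.8754/(0.139−0.0305) = 238.4825
P₀ = Σ Dₜ/(1+r)ᵗ + TV_8/(1+r)^8 = 167.6648

$167.66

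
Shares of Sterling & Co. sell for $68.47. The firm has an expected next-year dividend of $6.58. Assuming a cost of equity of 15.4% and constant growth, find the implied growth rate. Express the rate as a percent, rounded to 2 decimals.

From P₀ = D₁/(r − g), the implied growth is g = r − D₁/P₀.
g = 0.154 − 6.58/68.47 = 0.154 − 0.09610 = 0.05790

5.79%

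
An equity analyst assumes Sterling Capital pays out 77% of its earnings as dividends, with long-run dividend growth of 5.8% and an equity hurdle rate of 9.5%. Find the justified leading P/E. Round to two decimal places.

Justified leading P/E = b/(r−g) = 0.77/(0.095−0.058) = 20.8108

20.81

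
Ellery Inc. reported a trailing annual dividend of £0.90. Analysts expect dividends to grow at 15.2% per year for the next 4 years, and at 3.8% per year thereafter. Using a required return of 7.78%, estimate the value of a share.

£34.90

Two-stage DDM. Project D₁…D_4 at 0.152, terminal growth 0.038, discount at r = 0.0778.
D_1 = 1.0368
D_2 = 1.1944
D_3 = 1.3759
D_4 = 1.5851
Terminal value at t=4: TV = D_5/(r−g) = 1.6453/(0.0778−0.038) = 41.3396
P₀ = 1.0368/(1+0.0778)^1 + 1.1944/(1+0.0778)^2 + 1.3759/(1+0.0778)^3 + 1.5851/(1+0.0778)^4 + 41.3396/(1+0.0778)^4 = 34.8985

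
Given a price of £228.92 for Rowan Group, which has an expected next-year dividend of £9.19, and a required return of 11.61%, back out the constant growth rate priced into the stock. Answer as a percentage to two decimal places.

From P₀ = D₁/(r − g), the implied growth is g = r − D₁/P₀.
g = 0.1161 − 9.19/228.92 = 0.1161 − 0.04015 = 0.07595

7.60%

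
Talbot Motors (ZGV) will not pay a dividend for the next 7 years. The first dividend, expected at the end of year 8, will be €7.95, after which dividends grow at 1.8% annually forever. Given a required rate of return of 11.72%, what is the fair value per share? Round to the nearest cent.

Deferred-dividend DDM. At t=7 the remaining stream is a growing perpetuity with first payment D_8 = 7.95.
V_7 = D_8/(r−g) = 7.95/(0.1172−0.018) = 80.1411
P₀ = V_7/(1+r)^7 = 80.1411/(1+0.1172)^7 = 36.8926

€36.89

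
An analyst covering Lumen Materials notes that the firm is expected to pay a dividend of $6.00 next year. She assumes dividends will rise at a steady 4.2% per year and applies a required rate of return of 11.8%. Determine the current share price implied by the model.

$78.95

Gordon growth model: P₀ = D₁/(r − g), with D₁ = 6.00 given directly.
P₀ = 6.0000 / (0.118 − 0.042) = 6.0000 / 0.076 = 78.9474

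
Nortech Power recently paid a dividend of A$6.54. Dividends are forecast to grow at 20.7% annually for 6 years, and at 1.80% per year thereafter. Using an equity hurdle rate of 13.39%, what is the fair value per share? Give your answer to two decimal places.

A$132.68

Two-stage DDM. Project D₁…D_6 at 0.207, terminal growth 0.018, discount at r = 0.1339.
D_1 = 7.8938
D_2 = 9.5278
D_3 = 11.5000
D_4 = 13.8806
D_5 = 16.7538
D_6 = 20.2219
Terminal value at t=6: TV = D_7/(r−g) = 20.5859/(0.1339−0.018) = 177.6175
P₀ = 7.8938/(1+0.1339)^1 + 9.5278/(1+0.1339)^2 + 11.5000/(1+0.1339)^3 + 13.8806/(1+0.1339)^4 + 16.7538/(1+0.1339)^5 + 20.2219/(1+0.1339)^6 + 177.6175/(1+0.1339)^6 = 132.6765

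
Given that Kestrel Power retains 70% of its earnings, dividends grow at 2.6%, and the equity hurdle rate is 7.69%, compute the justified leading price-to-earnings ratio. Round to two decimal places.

Payout ratio b = 1 − 0.70 = 0.30.
Justified leading P/E = b/(r−g) = 0.30/(0.0769−0.026) = 5.8939

5.89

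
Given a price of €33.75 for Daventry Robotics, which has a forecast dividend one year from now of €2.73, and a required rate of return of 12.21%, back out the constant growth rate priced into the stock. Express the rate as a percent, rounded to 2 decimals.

From P₀ = D₁/(r − g), the implied growth is g = r − D₁/P₀.
g = 0.1221 − 2.73/33.75 = 0.1221 − 0.08089 = 0.04121

4.12%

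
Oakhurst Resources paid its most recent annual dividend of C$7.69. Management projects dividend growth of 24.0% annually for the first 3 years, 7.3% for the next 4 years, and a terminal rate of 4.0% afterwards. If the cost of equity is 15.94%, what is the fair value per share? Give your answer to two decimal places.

Three-stage DDM. Project D₁…D_7; terminal Gordon value at t=7 with g = 0.04; discount at r = 0.1594.
D_1 = 9.5356
D_2 = 11.8241
D_3 = 14.6619
D_4 = 15.7323
D_5 = 16.8807
D_6 = 18.1130
D_7 = 19.4353
TV_7 = 20.2127/(0.1594−0.04) = 169.2853
P₀ = Σ Dₜ/(1+r)ᵗ + TV_7/(1+r)^7 = 117.6682

C$117.67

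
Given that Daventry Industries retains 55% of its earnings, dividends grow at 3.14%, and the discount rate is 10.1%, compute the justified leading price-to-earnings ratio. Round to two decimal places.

Payout ratio b = 1 − 0.55 = 0.45.
Justified leading P/E = b/(r−g) = 0.45/(0.101−0.0314) = 6.4655

6.47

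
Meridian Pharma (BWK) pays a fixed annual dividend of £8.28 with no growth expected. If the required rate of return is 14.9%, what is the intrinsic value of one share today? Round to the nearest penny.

£55.57

Zero-growth DDM (perpetuity): P₀ = D/r = 8.28 / 0.149 = 55.5705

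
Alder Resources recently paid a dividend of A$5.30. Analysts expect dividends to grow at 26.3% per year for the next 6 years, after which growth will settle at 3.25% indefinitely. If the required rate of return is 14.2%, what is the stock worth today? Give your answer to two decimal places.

Two-stage DDM. Project D₁…D_6 at 0.263, terminal growth 0.0325, discount at r = 0.142.
D_1 = 6.6939
D_2 = 8.4544
D_3 = 10.6779
D_4 = 13.4862
D_5 = 17.0331
D_6 = 21.5128
Terminal value at t=6: TV = D_7/(r−g) = 22.2119/(0.142−0.0325) = 202.8486
P₀ = 6.6939/(1+0.142)^1 + 8.4544/(1+0.142)^2 + 10.6779/(1+0.142)^3 + 13.4862/(1+0.142)^4 + 17.0331/(1+0.142)^5 + 21.5128/(1+0.142)^6 + 202.8486/(1+0.142)^6 = 137.3586

A$137.36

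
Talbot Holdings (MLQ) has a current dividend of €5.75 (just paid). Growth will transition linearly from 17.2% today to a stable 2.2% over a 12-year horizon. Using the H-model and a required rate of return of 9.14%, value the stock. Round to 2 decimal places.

€159.24

H-model: P₀ = D₀[(1+g_L) + H(g_S−g_L)]/(r−g_L), with H = 12/2 = 6.
P₀ = 5.75 × [(1+0.022) + 6×(0.172−0.022)] / (0.0914−0.022)
   = 5.75 × 1.9220 / 0.0694 = 159.2435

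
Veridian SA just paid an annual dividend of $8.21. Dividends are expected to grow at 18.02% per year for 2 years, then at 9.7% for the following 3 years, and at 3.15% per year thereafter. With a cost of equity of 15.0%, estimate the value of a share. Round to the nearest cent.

$106.03

Three-stage DDM. Project D₁…D_5; terminal Gordon value at t=5 with g = 0.0315; discount at r = 0.15.
D_1 = 9.6894
D_2 = 11.4355
D_3 = 12.5447
D_4 = 13.7616
D_5 = 15.0964
TV_5 = 15.5720/(0.15−0.0315) = 131.4090
P₀ = Σ Dₜ/(1+r)ᵗ + TV_5/(1+r)^5 = 106.0281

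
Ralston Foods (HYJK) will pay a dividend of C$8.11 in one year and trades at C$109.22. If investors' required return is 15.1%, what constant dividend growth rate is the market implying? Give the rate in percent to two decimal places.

From P₀ = D₁/(r − g), the implied growth is g = r − D₁/P₀.
g = 0.151 − 8.11/109.22 = 0.151 − 0.07425 = 0.07675

7.67%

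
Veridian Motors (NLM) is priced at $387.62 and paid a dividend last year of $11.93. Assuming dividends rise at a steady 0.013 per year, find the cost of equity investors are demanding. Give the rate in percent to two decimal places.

4.42%

Rearranging the constant-growth DDM: r = D₁/P₀ + g.
D₁ = 11.93 × (1 + 0.013) = 12.0851.
r = 12.0851 / 387.62 + 0.013 = 0.03118 + 0.013 = 0.04418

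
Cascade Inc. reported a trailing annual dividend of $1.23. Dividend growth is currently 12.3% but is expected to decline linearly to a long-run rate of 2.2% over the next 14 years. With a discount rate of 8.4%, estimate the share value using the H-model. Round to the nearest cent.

H-model: P₀ = D₀[(1+g_L) + H(g_S−g_L)]/(r−g_L), with H = 14/2 = 7.
P₀ = 1.23 × [(1+0.022) + 7×(0.123−0.022)] / (0.084−0.022)
   = 1.23 × 1.7290 / 0.062 = 34.3011

$34.30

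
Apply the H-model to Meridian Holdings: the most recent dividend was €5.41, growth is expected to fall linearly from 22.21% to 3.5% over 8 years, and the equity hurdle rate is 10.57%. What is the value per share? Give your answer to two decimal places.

H-model: P₀ = D₀[(1+g_L) + H(g_S−g_L)]/(r−g_L), with H = 8/2 = 4.
P₀ = 5.41 × [(1+0.035) + 4×(0.2221−0.035)] / (0.1057−0.035)
   = 5.41 × 1.7834 / 0.0707 = 136.4667

€136.47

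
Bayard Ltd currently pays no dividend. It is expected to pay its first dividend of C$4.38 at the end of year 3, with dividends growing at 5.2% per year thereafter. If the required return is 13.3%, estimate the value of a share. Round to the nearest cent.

C$42.12

Deferred-dividend DDM. At t=2 the remaining stream is a growing perpetuity with first payment D_3 = 4.38.
V_2 = D_3/(r−g) = 4.38/(0.133−0.052) = 54.0741
P₀ = V_2/(1+r)^2 = 54.0741/(1+0.133)^2 = 42.1240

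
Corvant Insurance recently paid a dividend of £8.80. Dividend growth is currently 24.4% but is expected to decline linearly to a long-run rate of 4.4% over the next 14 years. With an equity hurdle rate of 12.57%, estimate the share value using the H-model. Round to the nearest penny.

£263.25

H-model: P₀ = D₀[(1+g_L) + H(g_S−g_L)]/(r−g_L), with H = 14/2 = 7.
P₀ = 8.80 × [(1+0.044) + 7×(0.244−0.044)] / (0.1257−0.044)
   = 8.80 × 2.4440 / 0.0817 = 263.2460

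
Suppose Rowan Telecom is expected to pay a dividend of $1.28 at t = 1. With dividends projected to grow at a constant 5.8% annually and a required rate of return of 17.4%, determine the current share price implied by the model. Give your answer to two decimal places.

Gordon growth model: P₀ = D₁/(r − g), with D₁ = 1.28 given directly.
P₀ = 1.2800 / (0.174 − 0.058) = 1.2800 / 0.116 = 11.0345

$11.03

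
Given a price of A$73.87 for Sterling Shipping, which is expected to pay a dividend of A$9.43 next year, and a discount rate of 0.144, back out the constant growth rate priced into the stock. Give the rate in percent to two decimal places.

1.63%

From P₀ = D₁/(r − g), the implied growth is g = r − D₁/P₀.
g = 0.144 − 9.43/73.87 = 0.144 − 0.12766 = 0.01634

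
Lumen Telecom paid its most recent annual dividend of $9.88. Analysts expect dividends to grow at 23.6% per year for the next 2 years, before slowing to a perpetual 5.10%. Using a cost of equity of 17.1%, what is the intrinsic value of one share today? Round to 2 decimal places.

$117.84

Two-stage DDM. Project D₁…D_2 at 0.236, terminal growth 0.051, discount at r = 0.171.
D_1 = 12.2117
D_2 = 15.0936
Terminal value at t=2: TV = D_3/(r−g) = 15.8634/(0.171−0.051) = 132.1951
P₀ = 12.2117/(1+0.171)^1 + 15.0936/(1+0.171)^2 + 132.1951/(1+0.171)^2 = 117.8411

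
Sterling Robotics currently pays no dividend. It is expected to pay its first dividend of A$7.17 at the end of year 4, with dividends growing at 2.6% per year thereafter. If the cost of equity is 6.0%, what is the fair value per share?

A$177.06

Deferred-dividend DDM. At t=3 the remaining stream is a growing perpetuity with first payment D_4 = 7.17.
V_3 = D_4/(r−g) = 7.17/(0.06−0.026) = 210.8824
P₀ = V_3/(1+r)^3 = 210.8824/(1+0.06)^3 = 177.0609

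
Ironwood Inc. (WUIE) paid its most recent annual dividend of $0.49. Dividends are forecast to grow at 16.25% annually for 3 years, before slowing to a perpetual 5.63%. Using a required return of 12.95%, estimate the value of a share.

Two-stage DDM. Project D₁…D_3 at 0.1625, terminal growth 0.0563, discount at r = 0.1295.
D_1 = 0.5696
D_2 = 0.6622
D_3 = 0.7698
Terminal value at t=3: TV = D_4/(r−g) = 0.8131/(0.1295−0.0563) = 11.1084
P₀ = 0.5696/(1+0.1295)^1 + 0.6622/(1+0.1295)^2 + 0.7698/(1+0.1295)^3 + 11.1084/(1+0.1295)^3 = 9.2665

$9.27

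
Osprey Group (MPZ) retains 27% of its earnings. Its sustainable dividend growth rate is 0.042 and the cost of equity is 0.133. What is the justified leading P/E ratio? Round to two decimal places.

8.02

Payout ratio b = 1 − 0.27 = 0.73.
Justified leading P/E = b/(r−g) = 0.73/(0.133−0.042) = 8.0220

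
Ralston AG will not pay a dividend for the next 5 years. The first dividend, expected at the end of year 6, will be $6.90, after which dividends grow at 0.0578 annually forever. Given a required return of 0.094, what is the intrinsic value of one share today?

Deferred-dividend DDM. At t=5 the remaining stream is a growing perpetuity with first payment D_6 = 6.90.
V_5 = D_6/(r−g) = 6.90/(0.094−0.0578) = 190.6077
P₀ = V_5/(1+r)^5 = 190.6077/(1+0.094)^5 = 121.6337

$121.63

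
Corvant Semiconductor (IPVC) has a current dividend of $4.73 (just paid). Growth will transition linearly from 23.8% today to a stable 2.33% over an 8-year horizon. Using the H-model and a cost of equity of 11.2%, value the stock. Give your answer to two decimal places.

H-model: P₀ = D₀[(1+g_L) + H(g_S−g_L)]/(r−g_L), with H = 8/2 = 4.
P₀ = 4.73 × [(1+0.0233) + 4×(0.238−0.0233)] / (0.112−0.0233)
   = 4.73 × 1.8821 / 0.0887 = 100.3645

$100.36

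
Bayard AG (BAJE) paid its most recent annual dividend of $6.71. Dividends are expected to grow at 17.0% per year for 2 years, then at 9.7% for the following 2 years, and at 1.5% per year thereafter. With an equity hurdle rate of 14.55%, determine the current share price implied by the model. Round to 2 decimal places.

$76.91

Three-stage DDM. Project D₁…D_4; terminal Gordon value at t=4 with g = 0.015; discount at r = 0.1455.
D_1 = 7.8507
D_2 = 9.1853
D_3 = 10.0763
D_4 = 11.0537
TV_4 = 11.2195/(0.1455−0.015) = 85.9732
P₀ = Σ Dₜ/(1+r)ᵗ + TV_4/(1+r)^4 = 76.9096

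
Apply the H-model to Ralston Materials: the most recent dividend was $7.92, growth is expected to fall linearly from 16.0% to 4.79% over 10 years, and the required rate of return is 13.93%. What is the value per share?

$139.37

H-model: P₀ = D₀[(1+g_L) + H(g_S−g_L)]/(r−g_L), with H = 10/2 = 5.
P₀ = 7.92 × [(1+0.0479) + 5×(0.16−0.0479)] / (0.1393−0.0479)
   = 7.92 × 1.6084 / 0.0914 = 139.3712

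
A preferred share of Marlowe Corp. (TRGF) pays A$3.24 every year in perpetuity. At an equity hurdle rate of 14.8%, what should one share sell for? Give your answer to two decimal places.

Zero-growth DDM (perpetuity): P₀ = D/r = 3.24 / 0.148 = 21.8919

A$21.89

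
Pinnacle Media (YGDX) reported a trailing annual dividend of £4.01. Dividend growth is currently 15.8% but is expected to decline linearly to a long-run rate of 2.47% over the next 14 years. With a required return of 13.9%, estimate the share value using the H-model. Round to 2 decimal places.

£68.69

H-model: P₀ = D₀[(1+g_L) + H(g_S−g_L)]/(r−g_L), with H = 14/2 = 7.
P₀ = 4.01 × [(1+0.0247) + 7×(0.158−0.0247)] / (0.139−0.0247)
   = 4.01 × 1.9578 / 0.1143 = 68.6857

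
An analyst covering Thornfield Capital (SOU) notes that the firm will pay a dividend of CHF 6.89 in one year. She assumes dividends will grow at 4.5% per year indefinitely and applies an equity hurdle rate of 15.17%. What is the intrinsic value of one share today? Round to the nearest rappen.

CHF 64.57

Gordon growth model: P₀ = D₁/(r − g), with D₁ = 6.89 given directly.
P₀ = 6.8900 / (0.1517 − 0.045) = 6.8900 / 0.1067 = 64.5736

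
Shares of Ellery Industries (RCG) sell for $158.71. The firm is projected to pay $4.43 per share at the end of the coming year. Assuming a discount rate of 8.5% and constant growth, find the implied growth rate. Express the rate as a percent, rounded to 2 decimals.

From P₀ = D₁/(r − g), the implied growth is g = r − D₁/P₀.
g = 0.085 − 4.43/158.71 = 0.085 − 0.02791 = 0.05709

5.71%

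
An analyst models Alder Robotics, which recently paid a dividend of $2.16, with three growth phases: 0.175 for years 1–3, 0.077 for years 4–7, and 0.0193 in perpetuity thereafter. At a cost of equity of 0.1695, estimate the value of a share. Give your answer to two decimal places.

$24.39

Three-stage DDM. Project D₁…D_7; terminal Gordon value at t=7 with g = 0.0193; discount at r = 0.1695.
D_1 = 2.5380
D_2 = 2.9822
D_3 = 3.5040
D_4 = 3.7738
D_5 = 4.0644
D_6 = 4.3774
D_7 = 4.7144
TV_7 = 4.8054/(0.1695−0.0193) = 31.9935
P₀ = Σ Dₜ/(1+r)ᵗ + TV_7/(1+r)^7 = 24.3947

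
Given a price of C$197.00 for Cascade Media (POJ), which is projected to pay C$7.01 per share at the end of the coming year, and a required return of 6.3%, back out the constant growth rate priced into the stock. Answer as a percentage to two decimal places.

2.74%

From P₀ = D₁/(r − g), the implied growth is g = r − D₁/P₀.
g = 0.063 − 7.01/197.00 = 0.063 − 0.03558 = 0.02742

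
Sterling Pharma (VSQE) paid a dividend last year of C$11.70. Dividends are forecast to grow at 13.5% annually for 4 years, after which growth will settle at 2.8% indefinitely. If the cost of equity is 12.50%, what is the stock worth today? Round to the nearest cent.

Two-stage DDM. Project D₁…D_4 at 0.135, terminal growth 0.028, discount at r = 0.125.
D_1 = 13.2795
D_2 = 15.0722
D_3 = 17.1070
D_4 = 19.4164
Terminal value at t=4: TV = D_5/(r−g) = 19.9601/(0.125−0.028) = 205.7741
P₀ = 13.2795/(1+0.125)^1 + 15.0722/(1+0.125)^2 + 17.1070/(1+0.125)^3 + 19.4164/(1+0.125)^4 + 205.7741/(1+0.125)^4 = 176.3130

C$176.31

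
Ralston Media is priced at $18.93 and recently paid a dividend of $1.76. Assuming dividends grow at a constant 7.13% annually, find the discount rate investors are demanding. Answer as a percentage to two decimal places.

Rearranging the constant-growth DDM: r = D₁/P₀ + g.
D₁ = 1.76 × (1 + 0.0713) = 1.8855.
r = 1.8855 / 18.93 + 0.0713 = 0.09960 + 0.0713 = 0.17090

17.09%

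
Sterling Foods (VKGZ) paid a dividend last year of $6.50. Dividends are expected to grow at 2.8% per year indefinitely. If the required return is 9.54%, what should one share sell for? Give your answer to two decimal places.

$99.14

Gordon growth model: P₀ = D₁/(r − g). D₁ = 6.50 × (1 + 0.028) = 6.6820.
P₀ = 6.6820 / (0.0954 − 0.028) = 6.6820 / 0.0674 = 99.1395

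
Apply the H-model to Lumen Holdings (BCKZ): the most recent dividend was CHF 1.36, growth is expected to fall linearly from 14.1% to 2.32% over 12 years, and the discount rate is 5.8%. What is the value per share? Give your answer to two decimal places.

CHF 67.61

H-model: P₀ = D₀[(1+g_L) + H(g_S−g_L)]/(r−g_L), with H = 12/2 = 6.
P₀ = 1.36 × [(1+0.0232) + 6×(0.141−0.0232)] / (0.058−0.0232)
   = 1.36 × 1.7300 / 0.0348 = 67.6092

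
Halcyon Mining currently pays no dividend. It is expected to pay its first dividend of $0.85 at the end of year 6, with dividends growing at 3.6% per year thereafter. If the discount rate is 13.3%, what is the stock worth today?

Deferred-dividend DDM. At t=5 the remaining stream is a growing perpetuity with first payment D_6 = 0.85.
V_5 = D_6/(r−g) = 0.85/(0.133−0.036) = 8.7629
P₀ = V_5/(1+r)^5 = 8.7629/(1+0.133)^5 = 4.6935

$4.69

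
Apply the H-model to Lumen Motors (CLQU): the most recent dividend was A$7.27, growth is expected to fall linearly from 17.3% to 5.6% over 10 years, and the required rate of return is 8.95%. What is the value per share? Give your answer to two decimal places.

H-model: P₀ = D₀[(1+g_L) + H(g_S−g_L)]/(r−g_L), with H = 10/2 = 5.
P₀ = 7.27 × [(1+0.056) + 5×(0.173−0.056)] / (0.0895−0.056)
   = 7.27 × 1.6410 / 0.0335 = 356.1215

A$356.12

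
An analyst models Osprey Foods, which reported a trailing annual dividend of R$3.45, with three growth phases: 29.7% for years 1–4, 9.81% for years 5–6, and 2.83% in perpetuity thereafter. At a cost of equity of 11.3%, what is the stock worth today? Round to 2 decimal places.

Three-stage DDM. Project D₁…D_6; terminal Gordon value at t=6 with g = 0.0283; discount at r = 0.113.
D_1 = 4.4746
D_2 = 5.8036
D_3 = 7.5273
D_4 = 9.7629
D_5 = 10.7206
D_6 = 11.7723
TV_6 = 12.1055/(0.113−0.0283) = 142.9220
P₀ = Σ Dₜ/(1+r)ᵗ + TV_6/(1+r)^6 = 108.1812

R$108.18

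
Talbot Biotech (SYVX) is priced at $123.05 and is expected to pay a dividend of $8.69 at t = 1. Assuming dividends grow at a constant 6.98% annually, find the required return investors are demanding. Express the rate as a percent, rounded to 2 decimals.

Rearranging the constant-growth DDM: r = D₁/P₀ + g.
r = 8.6900 / 123.05 + 0.0698 = 0.07062 + 0.0698 = 0.14042

14.04%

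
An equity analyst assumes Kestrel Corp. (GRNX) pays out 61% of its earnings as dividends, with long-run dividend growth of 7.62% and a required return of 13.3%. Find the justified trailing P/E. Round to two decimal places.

11.56

Justified trailing P/E = b(1+g)/(r−g) = 0.61×(1+0.0762)/(0.133−0.0762) = 11.5578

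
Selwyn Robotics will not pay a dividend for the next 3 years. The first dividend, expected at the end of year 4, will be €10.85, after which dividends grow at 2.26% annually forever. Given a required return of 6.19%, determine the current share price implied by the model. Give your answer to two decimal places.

€230.56

Deferred-dividend DDM. At t=3 the remaining stream is a growing perpetuity with first payment D_4 = 10.85.
V_3 = D_4/(r−g) = 10.85/(0.0619−0.0226) = 276.0814
P₀ = V_3/(1+r)^3 = 276.0814/(1+0.0619)^3 = 230.5613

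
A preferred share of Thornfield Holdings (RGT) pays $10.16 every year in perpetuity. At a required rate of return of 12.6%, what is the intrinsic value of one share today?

$80.63

Zero-growth DDM (perpetuity): P₀ = D/r = 10.16 / 0.126 = 80.6349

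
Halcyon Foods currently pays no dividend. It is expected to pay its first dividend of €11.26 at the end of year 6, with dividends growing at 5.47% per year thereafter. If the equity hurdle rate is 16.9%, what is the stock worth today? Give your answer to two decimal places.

Deferred-dividend DDM. At t=5 the remaining stream is a growing perpetuity with first payment D_6 = 11.26.
V_5 = D_6/(r−g) = 11.26/(0.169−0.0547) = 98.5127
P₀ = V_5/(1+r)^5 = 98.5127/(1+0.169)^5 = 45.1252

€45.13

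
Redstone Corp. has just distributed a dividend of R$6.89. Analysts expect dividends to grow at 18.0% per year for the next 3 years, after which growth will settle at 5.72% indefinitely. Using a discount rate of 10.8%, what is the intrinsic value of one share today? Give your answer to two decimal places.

R$196.67

Two-stage DDM. Project D₁…D_3 at 0.18, terminal growth 0.0572, discount at r = 0.108.
D_1 = 8.1302
D_2 = 9.5936
D_3 = 11.3205
Terminal value at t=3: TV = D_4/(r−g) = 11.9680/(0.108−0.0572) = 235.5910
P₀ = 8.1302/(1+0.108)^1 + 9.5936/(1+0.108)^2 + 11.3205/(1+0.108)^3 + 235.5910/(1+0.108)^3 = 196.6712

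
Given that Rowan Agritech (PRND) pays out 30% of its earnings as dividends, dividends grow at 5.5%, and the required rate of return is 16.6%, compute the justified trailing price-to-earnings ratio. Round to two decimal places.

Justified trailing P/E = b(1+g)/(r−g) = 0.30×(1+0.055)/(0.166−0.055) = 2.8514

2.85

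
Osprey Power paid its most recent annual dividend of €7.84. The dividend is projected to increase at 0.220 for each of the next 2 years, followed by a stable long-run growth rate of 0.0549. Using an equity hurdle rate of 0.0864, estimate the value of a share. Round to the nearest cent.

Two-stage DDM. Project D₁…D_2 at 0.22, terminal growth 0.0549, discount at r = 0.0864.
D_1 = 9.5648
D_2 = 11.6691
Terminal value at t=2: TV = D_3/(r−g) = 12.3097/(0.0864−0.0549) = 390.7837
P₀ = 9.5648/(1+0.0864)^1 + 11.6691/(1+0.0864)^2 + 390.7837/(1+0.0864)^2 = 349.7892

€349.79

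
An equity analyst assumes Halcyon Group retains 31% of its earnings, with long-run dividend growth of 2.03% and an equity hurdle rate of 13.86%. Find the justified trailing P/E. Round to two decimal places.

Payout ratio b = 1 − 0.31 = 0.69.
Justified trailing P/E = b(1+g)/(r−g) = 0.69×(1+0.0203)/(0.1386−0.0203) = 5.9510

5.95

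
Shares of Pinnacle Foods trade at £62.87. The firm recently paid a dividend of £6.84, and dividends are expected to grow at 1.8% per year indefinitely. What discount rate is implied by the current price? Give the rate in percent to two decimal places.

Rearranging the constant-growth DDM: r = D₁/P₀ + g.
D₁ = 6.84 × (1 + 0.018) = 6.9631.
r = 6.9631 / 62.87 + 0.018 = 0.11075 + 0.018 = 0.12875

12.88%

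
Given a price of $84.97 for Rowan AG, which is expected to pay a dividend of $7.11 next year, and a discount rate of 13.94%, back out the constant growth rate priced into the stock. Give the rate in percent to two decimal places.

5.57%

From P₀ = D₁/(r − g), the implied growth is g = r − D₁/P₀.
g = 0.1394 − 7.11/84.97 = 0.1394 − 0.08368 = 0.05572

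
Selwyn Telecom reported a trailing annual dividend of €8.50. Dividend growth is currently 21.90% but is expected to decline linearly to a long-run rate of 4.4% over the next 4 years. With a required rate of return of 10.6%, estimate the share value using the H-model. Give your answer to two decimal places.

€191.11

H-model: P₀ = D₀[(1+g_L) + H(g_S−g_L)]/(r−g_L), with H = 4/2 = 2.
P₀ = 8.50 × [(1+0.044) + 2×(0.219−0.044)] / (0.106−0.044)
   = 8.50 × 1.3940 / 0.062 = 191.1129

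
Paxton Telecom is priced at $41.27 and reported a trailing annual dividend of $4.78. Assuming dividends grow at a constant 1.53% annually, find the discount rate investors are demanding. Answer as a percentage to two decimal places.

13.29%

Rearranging the constant-growth DDM: r = D₁/P₀ + g.
D₁ = 4.78 × (1 + 0.0153) = 4.8531.
r = 4.8531 / 41.27 + 0.0153 = 0.11759 + 0.0153 = 0.13289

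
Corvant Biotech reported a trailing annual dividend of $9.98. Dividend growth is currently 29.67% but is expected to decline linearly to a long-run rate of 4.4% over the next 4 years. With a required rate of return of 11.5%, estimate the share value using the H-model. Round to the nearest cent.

$217.79

H-model: P₀ = D₀[(1+g_L) + H(g_S−g_L)]/(r−g_L), with H = 4/2 = 2.
P₀ = 9.98 × [(1+0.044) + 2×(0.2967−0.044)] / (0.115−0.044)
   = 9.98 × 1.5494 / 0.071 = 217.7889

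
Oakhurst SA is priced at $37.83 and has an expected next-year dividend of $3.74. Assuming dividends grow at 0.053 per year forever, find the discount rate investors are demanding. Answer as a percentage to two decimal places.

15.19%

Rearranging the constant-growth DDM: r = D₁/P₀ + g.
r = 3.7400 / 37.83 + 0.053 = 0.09886 + 0.053 = 0.15186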